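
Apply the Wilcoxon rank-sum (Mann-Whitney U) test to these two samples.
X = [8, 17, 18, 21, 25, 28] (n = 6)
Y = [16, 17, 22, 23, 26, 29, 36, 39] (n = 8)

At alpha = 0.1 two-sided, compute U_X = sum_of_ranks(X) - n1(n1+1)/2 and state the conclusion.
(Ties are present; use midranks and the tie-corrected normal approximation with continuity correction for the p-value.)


Step 1: Combine and sort all 14 observations; assign midranks.
sorted (value, group): (8,X), (16,Y), (17,X), (17,Y), (18,X), (21,X), (22,Y), (23,Y), (25,X), (26,Y), (28,X), (29,Y), (36,Y), (39,Y)
ranks: 8->1, 16->2, 17->3.5, 17->3.5, 18->5, 21->6, 22->7, 23->8, 25->9, 26->10, 28->11, 29->12, 36->13, 39->14
Step 2: Rank sum for X: R1 = 1 + 3.5 + 5 + 6 + 9 + 11 = 35.5.
Step 3: U_X = R1 - n1(n1+1)/2 = 35.5 - 6*7/2 = 35.5 - 21 = 14.5.
       U_Y = n1*n2 - U_X = 48 - 14.5 = 33.5.
Step 4: Ties are present, so use the tie-corrected normal approximation (with continuity correction) for the p-value.
Step 5: p-value = 0.244759; compare to alpha = 0.1. fail to reject H0.

U_X = 14.5, p = 0.244759, fail to reject H0 at alpha = 0.1.


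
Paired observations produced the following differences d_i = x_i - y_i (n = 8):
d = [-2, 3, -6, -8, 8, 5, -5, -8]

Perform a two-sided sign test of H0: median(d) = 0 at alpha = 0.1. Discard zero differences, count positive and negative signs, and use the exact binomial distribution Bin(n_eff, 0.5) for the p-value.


Step 1: Discard zero differences. Original n = 8; n_eff = number of nonzero differences = 8.
Nonzero differences (with sign): -2, +3, -6, -8, +8, +5, -5, -8
Step 2: Count signs: positive = 3, negative = 5.
Step 3: Under H0: P(positive) = 0.5, so the number of positives S ~ Bin(8, 0.5).
Step 4: Two-sided exact p-value = sum of Bin(8,0.5) probabilities at or below the observed probability = 0.726562.
Step 5: alpha = 0.1. fail to reject H0.

n_eff = 8, pos = 3, neg = 5, p = 0.726562, fail to reject H0.


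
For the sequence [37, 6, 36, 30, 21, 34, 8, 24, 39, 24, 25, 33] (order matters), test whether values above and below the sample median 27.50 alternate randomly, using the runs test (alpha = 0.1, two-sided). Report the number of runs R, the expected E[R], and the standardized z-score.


Step 1: Compute median = 27.50; label A = above, B = below.
Labels in order: ABAABABBABBA  (n_A = 6, n_B = 6)
Step 2: Count runs R = 9.
Step 3: Under H0 (random ordering), E[R] = 2*n_A*n_B/(n_A+n_B) + 1 = 2*6*6/12 + 1 = 7.0000.
        Var[R] = 2*n_A*n_B*(2*n_A*n_B - n_A - n_B) / ((n_A+n_B)^2 * (n_A+n_B-1)) = 4320/1584 = 2.7273.
        SD[R] = 1.6514.
Step 4: Continuity-corrected z = (R - 0.5 - E[R]) / SD[R] = (9 - 0.5 - 7.0000) / 1.6514 = 0.9083.
Step 5: Two-sided p-value via normal approximation = 2*(1 - Phi(|z|)) = 0.363722.
Step 6: alpha = 0.1. fail to reject H0.

R = 9, z = 0.9083, p = 0.363722, fail to reject H0.


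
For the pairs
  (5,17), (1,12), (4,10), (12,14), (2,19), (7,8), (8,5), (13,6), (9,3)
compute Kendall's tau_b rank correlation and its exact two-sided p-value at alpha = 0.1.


Step 1: Enumerate the 36 unordered pairs (i,j) with i<j and classify each by sign(x_j-x_i) * sign(y_j-y_i).
  (1,2):dx=-4,dy=-5->C; (1,3):dx=-1,dy=-7->C; (1,4):dx=+7,dy=-3->D; (1,5):dx=-3,dy=+2->D
  (1,6):dx=+2,dy=-9->D; (1,7):dx=+3,dy=-12->D; (1,8):dx=+8,dy=-11->D; (1,9):dx=+4,dy=-14->D
  (2,3):dx=+3,dy=-2->D; (2,4):dx=+11,dy=+2->C; (2,5):dx=+1,dy=+7->C; (2,6):dx=+6,dy=-4->D
  (2,7):dx=+7,dy=-7->D; (2,8):dx=+12,dy=-6->D; (2,9):dx=+8,dy=-9->D; (3,4):dx=+8,dy=+4->C
  (3,5):dx=-2,dy=+9->D; (3,6):dx=+3,dy=-2->D; (3,7):dx=+4,dy=-5->D; (3,8):dx=+9,dy=-4->D
  (3,9):dx=+5,dy=-7->D; (4,5):dx=-10,dy=+5->D; (4,6):dx=-5,dy=-6->C; (4,7):dx=-4,dy=-9->C
  (4,8):dx=+1,dy=-8->D; (4,9):dx=-3,dy=-11->C; (5,6):dx=+5,dy=-11->D; (5,7):dx=+6,dy=-14->D
  (5,8):dx=+11,dy=-13->D; (5,9):dx=+7,dy=-16->D; (6,7):dx=+1,dy=-3->D; (6,8):dx=+6,dy=-2->D
  (6,9):dx=+2,dy=-5->D; (7,8):dx=+5,dy=+1->C; (7,9):dx=+1,dy=-2->D; (8,9):dx=-4,dy=-3->C
Step 2: C = 10, D = 26, total pairs = 36.
Step 3: tau = (C - D)/(n(n-1)/2) = (10 - 26)/36 = -0.444444.
Step 4: Exact two-sided p-value (enumerate n! = 362880 permutations of y under H0): p = 0.119439.
Step 5: alpha = 0.1. fail to reject H0.

tau_b = -0.4444 (C=10, D=26), p = 0.119439, fail to reject H0.


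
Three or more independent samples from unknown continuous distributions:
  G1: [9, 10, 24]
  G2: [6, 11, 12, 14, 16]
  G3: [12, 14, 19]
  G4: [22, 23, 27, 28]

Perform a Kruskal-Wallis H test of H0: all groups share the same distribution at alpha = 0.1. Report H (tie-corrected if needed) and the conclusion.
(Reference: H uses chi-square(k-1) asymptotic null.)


Step 1: Combine all N = 15 observations and assign midranks.
sorted (value, group, rank): (6,G2,1), (9,G1,2), (10,G1,3), (11,G2,4), (12,G2,5.5), (12,G3,5.5), (14,G2,7.5), (14,G3,7.5), (16,G2,9), (19,G3,10), (22,G4,11), (23,G4,12), (24,G1,13), (27,G4,14), (28,G4,15)
Step 2: Sum ranks within each group.
R_1 = 18 (n_1 = 3)
R_2 = 27 (n_2 = 5)
R_3 = 23 (n_3 = 3)
R_4 = 52 (n_4 = 4)
Step 3: H = 12/(N(N+1)) * sum(R_i^2/n_i) - 3(N+1)
     = 12/(15*16) * (18^2/3 + 27^2/5 + 23^2/3 + 52^2/4) - 3*16
     = 0.050000 * 1106.13 - 48
     = 7.306667.
Step 4: Ties present; correction factor C = 1 - 12/(15^3 - 15) = 0.996429. Corrected H = 7.306667 / 0.996429 = 7.332855.
Step 5: Under H0, H ~ chi^2(3); p-value = 0.062012.
Step 6: alpha = 0.1. reject H0.

H = 7.3329, df = 3, p = 0.062012, reject H0.


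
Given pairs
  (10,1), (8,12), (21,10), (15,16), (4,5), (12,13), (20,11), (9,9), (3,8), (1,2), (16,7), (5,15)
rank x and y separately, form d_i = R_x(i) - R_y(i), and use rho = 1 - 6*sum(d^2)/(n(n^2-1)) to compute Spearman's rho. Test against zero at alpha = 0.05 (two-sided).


Step 1: Rank x and y separately (midranks; no ties here).
rank(x): 10->7, 8->5, 21->12, 15->9, 4->3, 12->8, 20->11, 9->6, 3->2, 1->1, 16->10, 5->4
rank(y): 1->1, 12->9, 10->7, 16->12, 5->3, 13->10, 11->8, 9->6, 8->5, 2->2, 7->4, 15->11
Step 2: d_i = R_x(i) - R_y(i); compute d_i^2.
  (7-1)^2=36, (5-9)^2=16, (12-7)^2=25, (9-12)^2=9, (3-3)^2=0, (8-10)^2=4, (11-8)^2=9, (6-6)^2=0, (2-5)^2=9, (1-2)^2=1, (10-4)^2=36, (4-11)^2=49
sum(d^2) = 194.
Step 3: rho = 1 - 6*194 / (12*(12^2 - 1)) = 1 - 1164/1716 = 0.321678.
Step 4: Under H0, t = rho * sqrt((n-2)/(1-rho^2)) = 1.0743 ~ t(10).
Step 5: Two-sided p-value from the t-distribution with 10 df = 0.307910.
Step 6: alpha = 0.05. fail to reject H0.

rho = 0.3217, p = 0.307910, fail to reject H0 at alpha = 0.05.


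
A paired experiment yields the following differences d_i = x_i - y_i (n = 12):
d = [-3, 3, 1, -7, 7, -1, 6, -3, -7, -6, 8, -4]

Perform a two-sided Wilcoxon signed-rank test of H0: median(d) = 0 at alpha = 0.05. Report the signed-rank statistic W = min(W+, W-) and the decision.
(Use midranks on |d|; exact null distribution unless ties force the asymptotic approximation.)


Step 1: Drop any zero differences (none here) and take |d_i|.
|d| = [3, 3, 1, 7, 7, 1, 6, 3, 7, 6, 8, 4]
Step 2: Midrank |d_i| (ties get averaged ranks).
ranks: |3|->4, |3|->4, |1|->1.5, |7|->10, |7|->10, |1|->1.5, |6|->7.5, |3|->4, |7|->10, |6|->7.5, |8|->12, |4|->6
Step 3: Attach original signs; sum ranks with positive sign and with negative sign.
W+ = 4 + 1.5 + 10 + 7.5 + 12 = 35
W- = 4 + 10 + 1.5 + 4 + 10 + 7.5 + 6 = 43
(Check: W+ + W- = 78 should equal n(n+1)/2 = 78.)
Step 4: Test statistic W = min(W+, W-) = 35.
Step 5: Ties in |d|, so use the tie-corrected normal approximation.
        E[W] = n(n+1)/4 = 12*13/4 = 39.
        Tie groups: |d|=1 (t=2), |d|=3 (t=3), |d|=6 (t=2), |d|=7 (t=3); sum(t^3 - t) = 60.
        Var[W] = n(n+1)(2n+1)/24 - sum(t^3-t)/48 = 3900/24 - 60/48 = 161.25.
        z = (W - E[W]) / sqrt(Var[W]) = (35 - 39) / 12.6984 = -0.3150.
        Two-sided p = 2*Phi(z) = 0.752762.
Step 6: alpha = 0.05. fail to reject H0.

W+ = 35, W- = 43, W = min = 35, p = 0.752762, fail to reject H0.


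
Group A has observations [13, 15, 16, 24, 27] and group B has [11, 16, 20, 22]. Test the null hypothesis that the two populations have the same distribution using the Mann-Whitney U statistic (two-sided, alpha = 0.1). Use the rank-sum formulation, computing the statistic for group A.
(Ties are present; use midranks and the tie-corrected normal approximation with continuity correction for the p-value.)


Step 1: Combine and sort all 9 observations; assign midranks.
sorted (value, group): (11,Y), (13,X), (15,X), (16,X), (16,Y), (20,Y), (22,Y), (24,X), (27,X)
ranks: 11->1, 13->2, 15->3, 16->4.5, 16->4.5, 20->6, 22->7, 24->8, 27->9
Step 2: Rank sum for X: R1 = 2 + 3 + 4.5 + 8 + 9 = 26.5.
Step 3: U_X = R1 - n1(n1+1)/2 = 26.5 - 5*6/2 = 26.5 - 15 = 11.5.
       U_Y = n1*n2 - U_X = 20 - 11.5 = 8.5.
Step 4: Ties are present, so use the tie-corrected normal approximation (with continuity correction) for the p-value.
Step 5: p-value = 0.805701; compare to alpha = 0.1. fail to reject H0.

U_X = 11.5, p = 0.805701, fail to reject H0 at alpha = 0.1.


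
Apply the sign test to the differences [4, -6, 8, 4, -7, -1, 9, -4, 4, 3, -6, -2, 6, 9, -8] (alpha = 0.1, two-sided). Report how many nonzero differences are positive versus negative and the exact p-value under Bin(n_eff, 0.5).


Step 1: Discard zero differences. Original n = 15; n_eff = number of nonzero differences = 15.
Nonzero differences (with sign): +4, -6, +8, +4, -7, -1, +9, -4, +4, +3, -6, -2, +6, +9, -8
Step 2: Count signs: positive = 8, negative = 7.
Step 3: Under H0: P(positive) = 0.5, so the number of positives S ~ Bin(15, 0.5).
Step 4: Two-sided exact p-value = sum of Bin(15,0.5) probabilities at or below the observed probability = 1.000000.
Step 5: alpha = 0.1. fail to reject H0.

n_eff = 15, pos = 8, neg = 7, p = 1.000000, fail to reject H0.


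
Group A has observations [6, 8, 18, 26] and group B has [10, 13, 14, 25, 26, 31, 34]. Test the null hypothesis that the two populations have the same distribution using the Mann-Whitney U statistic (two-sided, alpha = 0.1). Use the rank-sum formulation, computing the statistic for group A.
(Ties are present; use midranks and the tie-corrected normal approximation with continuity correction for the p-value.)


Step 1: Combine and sort all 11 observations; assign midranks.
sorted (value, group): (6,X), (8,X), (10,Y), (13,Y), (14,Y), (18,X), (25,Y), (26,X), (26,Y), (31,Y), (34,Y)
ranks: 6->1, 8->2, 10->3, 13->4, 14->5, 18->6, 25->7, 26->8.5, 26->8.5, 31->10, 34->11
Step 2: Rank sum for X: R1 = 1 + 2 + 6 + 8.5 = 17.5.
Step 3: U_X = R1 - n1(n1+1)/2 = 17.5 - 4*5/2 = 17.5 - 10 = 7.5.
       U_Y = n1*n2 - U_X = 28 - 7.5 = 20.5.
Step 4: Ties are present, so use the tie-corrected normal approximation (with continuity correction) for the p-value.
Step 5: p-value = 0.255756; compare to alpha = 0.1. fail to reject H0.

U_X = 7.5, p = 0.255756, fail to reject H0 at alpha = 0.1.


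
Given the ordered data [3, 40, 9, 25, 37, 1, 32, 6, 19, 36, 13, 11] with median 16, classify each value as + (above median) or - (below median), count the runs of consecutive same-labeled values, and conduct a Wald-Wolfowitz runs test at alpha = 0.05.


Step 1: Compute median = 16; label A = above, B = below.
Labels in order: BABAABABAABB  (n_A = 6, n_B = 6)
Step 2: Count runs R = 9.
Step 3: Under H0 (random ordering), E[R] = 2*n_A*n_B/(n_A+n_B) + 1 = 2*6*6/12 + 1 = 7.0000.
        Var[R] = 2*n_A*n_B*(2*n_A*n_B - n_A - n_B) / ((n_A+n_B)^2 * (n_A+n_B-1)) = 4320/1584 = 2.7273.
        SD[R] = 1.6514.
Step 4: Continuity-corrected z = (R - 0.5 - E[R]) / SD[R] = (9 - 0.5 - 7.0000) / 1.6514 = 0.9083.
Step 5: Two-sided p-value via normal approximation = 2*(1 - Phi(|z|)) = 0.363722.
Step 6: alpha = 0.05. fail to reject H0.

R = 9, z = 0.9083, p = 0.363722, fail to reject H0.


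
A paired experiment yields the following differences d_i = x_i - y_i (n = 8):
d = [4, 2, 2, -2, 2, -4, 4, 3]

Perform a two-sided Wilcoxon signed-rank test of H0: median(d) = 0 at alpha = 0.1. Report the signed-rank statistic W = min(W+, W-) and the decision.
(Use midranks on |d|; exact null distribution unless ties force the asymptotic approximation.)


Step 1: Drop any zero differences (none here) and take |d_i|.
|d| = [4, 2, 2, 2, 2, 4, 4, 3]
Step 2: Midrank |d_i| (ties get averaged ranks).
ranks: |4|->7, |2|->2.5, |2|->2.5, |2|->2.5, |2|->2.5, |4|->7, |4|->7, |3|->5
Step 3: Attach original signs; sum ranks with positive sign and with negative sign.
W+ = 7 + 2.5 + 2.5 + 2.5 + 7 + 5 = 26.5
W- = 2.5 + 7 = 9.5
(Check: W+ + W- = 36 should equal n(n+1)/2 = 36.)
Step 4: Test statistic W = min(W+, W-) = 9.5.
Step 5: Ties in |d|, so use the tie-corrected normal approximation.
        E[W] = n(n+1)/4 = 8*9/4 = 18.
        Tie groups: |d|=2 (t=4), |d|=4 (t=3); sum(t^3 - t) = 84.
        Var[W] = n(n+1)(2n+1)/24 - sum(t^3-t)/48 = 1224/24 - 84/48 = 49.25.
        z = (W - E[W]) / sqrt(Var[W]) = (9.5 - 18) / 7.0178 = -1.2112.
        Two-sided p = 2*Phi(z) = 0.225819.
Step 6: alpha = 0.1. fail to reject H0.

W+ = 26.5, W- = 9.5, W = min = 9.5, p = 0.225819, fail to reject H0.


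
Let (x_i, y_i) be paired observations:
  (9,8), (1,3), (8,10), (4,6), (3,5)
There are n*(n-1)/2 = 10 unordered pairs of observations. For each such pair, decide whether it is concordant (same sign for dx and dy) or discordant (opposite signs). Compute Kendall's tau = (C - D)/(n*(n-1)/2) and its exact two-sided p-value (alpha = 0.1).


Step 1: Enumerate the 10 unordered pairs (i,j) with i<j and classify each by sign(x_j-x_i) * sign(y_j-y_i).
  (1,2):dx=-8,dy=-5->C; (1,3):dx=-1,dy=+2->D; (1,4):dx=-5,dy=-2->C; (1,5):dx=-6,dy=-3->C
  (2,3):dx=+7,dy=+7->C; (2,4):dx=+3,dy=+3->C; (2,5):dx=+2,dy=+2->C; (3,4):dx=-4,dy=-4->C
  (3,5):dx=-5,dy=-5->C; (4,5):dx=-1,dy=-1->C
Step 2: C = 9, D = 1, total pairs = 10.
Step 3: tau = (C - D)/(n(n-1)/2) = (9 - 1)/10 = 0.800000.
Step 4: Exact two-sided p-value (enumerate n! = 120 permutations of y under H0): p = 0.083333.
Step 5: alpha = 0.1. reject H0.

tau_b = 0.8000 (C=9, D=1), p = 0.083333, reject H0.


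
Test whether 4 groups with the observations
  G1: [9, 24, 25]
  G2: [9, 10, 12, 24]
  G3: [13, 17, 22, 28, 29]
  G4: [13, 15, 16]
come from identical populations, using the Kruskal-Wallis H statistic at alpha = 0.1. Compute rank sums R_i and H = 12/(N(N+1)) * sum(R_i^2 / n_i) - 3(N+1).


Step 1: Combine all N = 15 observations and assign midranks.
sorted (value, group, rank): (9,G1,1.5), (9,G2,1.5), (10,G2,3), (12,G2,4), (13,G3,5.5), (13,G4,5.5), (15,G4,7), (16,G4,8), (17,G3,9), (22,G3,10), (24,G1,11.5), (24,G2,11.5), (25,G1,13), (28,G3,14), (29,G3,15)
Step 2: Sum ranks within each group.
R_1 = 26 (n_1 = 3)
R_2 = 20 (n_2 = 4)
R_3 = 53.5 (n_3 = 5)
R_4 = 20.5 (n_4 = 3)
Step 3: H = 12/(N(N+1)) * sum(R_i^2/n_i) - 3(N+1)
     = 12/(15*16) * (26^2/3 + 20^2/4 + 53.5^2/5 + 20.5^2/3) - 3*16
     = 0.050000 * 1037.87 - 48
     = 3.893333.
Step 4: Ties present; correction factor C = 1 - 18/(15^3 - 15) = 0.994643. Corrected H = 3.893333 / 0.994643 = 3.914303.
Step 5: Under H0, H ~ chi^2(3); p-value = 0.270868.
Step 6: alpha = 0.1. fail to reject H0.

H = 3.9143, df = 3, p = 0.270868, fail to reject H0.


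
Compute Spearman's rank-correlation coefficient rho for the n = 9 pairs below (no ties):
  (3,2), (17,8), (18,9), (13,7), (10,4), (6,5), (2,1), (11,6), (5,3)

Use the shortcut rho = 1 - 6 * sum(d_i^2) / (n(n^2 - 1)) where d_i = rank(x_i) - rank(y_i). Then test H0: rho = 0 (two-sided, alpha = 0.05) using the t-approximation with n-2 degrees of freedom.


Step 1: Rank x and y separately (midranks; no ties here).
rank(x): 3->2, 17->8, 18->9, 13->7, 10->5, 6->4, 2->1, 11->6, 5->3
rank(y): 2->2, 8->8, 9->9, 7->7, 4->4, 5->5, 1->1, 6->6, 3->3
Step 2: d_i = R_x(i) - R_y(i); compute d_i^2.
  (2-2)^2=0, (8-8)^2=0, (9-9)^2=0, (7-7)^2=0, (5-4)^2=1, (4-5)^2=1, (1-1)^2=0, (6-6)^2=0, (3-3)^2=0
sum(d^2) = 2.
Step 3: rho = 1 - 6*2 / (9*(9^2 - 1)) = 1 - 12/720 = 0.983333.
Step 4: Under H0, t = rho * sqrt((n-2)/(1-rho^2)) = 14.3096 ~ t(7).
Step 5: Two-sided p-value from the t-distribution with 7 df = 0.000002.
Step 6: alpha = 0.05. reject H0.

rho = 0.9833, p = 0.000002, reject H0 at alpha = 0.05.


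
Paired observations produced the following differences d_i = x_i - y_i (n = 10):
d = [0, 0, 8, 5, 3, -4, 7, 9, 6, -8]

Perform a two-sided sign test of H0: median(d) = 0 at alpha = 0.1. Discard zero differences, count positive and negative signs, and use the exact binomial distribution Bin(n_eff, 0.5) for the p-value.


Step 1: Discard zero differences. Original n = 10; n_eff = number of nonzero differences = 8.
Nonzero differences (with sign): +8, +5, +3, -4, +7, +9, +6, -8
Step 2: Count signs: positive = 6, negative = 2.
Step 3: Under H0: P(positive) = 0.5, so the number of positives S ~ Bin(8, 0.5).
Step 4: Two-sided exact p-value = sum of Bin(8,0.5) probabilities at or below the observed probability = 0.289062.
Step 5: alpha = 0.1. fail to reject H0.

n_eff = 8, pos = 6, neg = 2, p = 0.289062, fail to reject H0.


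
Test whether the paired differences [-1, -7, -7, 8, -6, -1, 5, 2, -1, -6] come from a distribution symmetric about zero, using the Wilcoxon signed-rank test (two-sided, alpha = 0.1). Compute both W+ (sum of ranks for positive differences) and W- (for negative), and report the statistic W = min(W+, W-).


Step 1: Drop any zero differences (none here) and take |d_i|.
|d| = [1, 7, 7, 8, 6, 1, 5, 2, 1, 6]
Step 2: Midrank |d_i| (ties get averaged ranks).
ranks: |1|->2, |7|->8.5, |7|->8.5, |8|->10, |6|->6.5, |1|->2, |5|->5, |2|->4, |1|->2, |6|->6.5
Step 3: Attach original signs; sum ranks with positive sign and with negative sign.
W+ = 10 + 5 + 4 = 19
W- = 2 + 8.5 + 8.5 + 6.5 + 2 + 2 + 6.5 = 36
(Check: W+ + W- = 55 should equal n(n+1)/2 = 55.)
Step 4: Test statistic W = min(W+, W-) = 19.
Step 5: Ties in |d|, so use the tie-corrected normal approximation.
        E[W] = n(n+1)/4 = 10*11/4 = 27.5.
        Tie groups: |d|=1 (t=3), |d|=6 (t=2), |d|=7 (t=2); sum(t^3 - t) = 36.
        Var[W] = n(n+1)(2n+1)/24 - sum(t^3-t)/48 = 2310/24 - 36/48 = 95.5.
        z = (W - E[W]) / sqrt(Var[W]) = (19 - 27.5) / 9.7724 = -0.8698.
        Two-sided p = 2*Phi(z) = 0.384412.
Step 6: alpha = 0.1. fail to reject H0.

W+ = 19, W- = 36, W = min = 19, p = 0.384412, fail to reject H0.


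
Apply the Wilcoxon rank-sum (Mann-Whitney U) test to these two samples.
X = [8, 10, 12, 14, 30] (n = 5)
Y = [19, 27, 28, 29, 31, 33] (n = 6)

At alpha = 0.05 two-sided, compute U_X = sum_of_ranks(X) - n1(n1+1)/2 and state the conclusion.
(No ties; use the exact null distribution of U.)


Step 1: Combine and sort all 11 observations; assign midranks.
sorted (value, group): (8,X), (10,X), (12,X), (14,X), (19,Y), (27,Y), (28,Y), (29,Y), (30,X), (31,Y), (33,Y)
ranks: 8->1, 10->2, 12->3, 14->4, 19->5, 27->6, 28->7, 29->8, 30->9, 31->10, 33->11
Step 2: Rank sum for X: R1 = 1 + 2 + 3 + 4 + 9 = 19.
Step 3: U_X = R1 - n1(n1+1)/2 = 19 - 5*6/2 = 19 - 15 = 4.
       U_Y = n1*n2 - U_X = 30 - 4 = 26.
Step 4: No ties, so the exact null distribution of U (based on enumerating the C(11,5) = 462 equally likely rank assignments) gives the two-sided p-value.
Step 5: p-value = 0.051948; compare to alpha = 0.05. fail to reject H0.

U_X = 4, p = 0.051948, fail to reject H0 at alpha = 0.05.


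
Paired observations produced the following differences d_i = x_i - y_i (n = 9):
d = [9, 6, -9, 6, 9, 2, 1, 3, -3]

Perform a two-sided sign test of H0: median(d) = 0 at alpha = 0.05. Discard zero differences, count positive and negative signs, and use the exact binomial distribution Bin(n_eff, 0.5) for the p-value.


Step 1: Discard zero differences. Original n = 9; n_eff = number of nonzero differences = 9.
Nonzero differences (with sign): +9, +6, -9, +6, +9, +2, +1, +3, -3
Step 2: Count signs: positive = 7, negative = 2.
Step 3: Under H0: P(positive) = 0.5, so the number of positives S ~ Bin(9, 0.5).
Step 4: Two-sided exact p-value = sum of Bin(9,0.5) probabilities at or below the observed probability = 0.179688.
Step 5: alpha = 0.05. fail to reject H0.

n_eff = 9, pos = 7, neg = 2, p = 0.179688, fail to reject H0.


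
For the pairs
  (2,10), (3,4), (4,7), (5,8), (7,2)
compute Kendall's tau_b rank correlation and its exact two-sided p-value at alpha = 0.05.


Step 1: Enumerate the 10 unordered pairs (i,j) with i<j and classify each by sign(x_j-x_i) * sign(y_j-y_i).
  (1,2):dx=+1,dy=-6->D; (1,3):dx=+2,dy=-3->D; (1,4):dx=+3,dy=-2->D; (1,5):dx=+5,dy=-8->D
  (2,3):dx=+1,dy=+3->C; (2,4):dx=+2,dy=+4->C; (2,5):dx=+4,dy=-2->D; (3,4):dx=+1,dy=+1->C
  (3,5):dx=+3,dy=-5->D; (4,5):dx=+2,dy=-6->D
Step 2: C = 3, D = 7, total pairs = 10.
Step 3: tau = (C - D)/(n(n-1)/2) = (3 - 7)/10 = -0.400000.
Step 4: Exact two-sided p-value (enumerate n! = 120 permutations of y under H0): p = 0.483333.
Step 5: alpha = 0.05. fail to reject H0.

tau_b = -0.4000 (C=3, D=7), p = 0.483333, fail to reject H0.


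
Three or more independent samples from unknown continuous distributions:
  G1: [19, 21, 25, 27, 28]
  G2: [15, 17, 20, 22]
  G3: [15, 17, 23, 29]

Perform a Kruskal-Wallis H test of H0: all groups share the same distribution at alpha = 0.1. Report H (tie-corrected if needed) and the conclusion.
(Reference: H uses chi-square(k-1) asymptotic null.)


Step 1: Combine all N = 13 observations and assign midranks.
sorted (value, group, rank): (15,G2,1.5), (15,G3,1.5), (17,G2,3.5), (17,G3,3.5), (19,G1,5), (20,G2,6), (21,G1,7), (22,G2,8), (23,G3,9), (25,G1,10), (27,G1,11), (28,G1,12), (29,G3,13)
Step 2: Sum ranks within each group.
R_1 = 45 (n_1 = 5)
R_2 = 19 (n_2 = 4)
R_3 = 27 (n_3 = 4)
Step 3: H = 12/(N(N+1)) * sum(R_i^2/n_i) - 3(N+1)
     = 12/(13*14) * (45^2/5 + 19^2/4 + 27^2/4) - 3*14
     = 0.065934 * 677.5 - 42
     = 2.670330.
Step 4: Ties present; correction factor C = 1 - 12/(13^3 - 13) = 0.994505. Corrected H = 2.670330 / 0.994505 = 2.685083.
Step 5: Under H0, H ~ chi^2(2); p-value = 0.261181.
Step 6: alpha = 0.1. fail to reject H0.

H = 2.6851, df = 2, p = 0.261181, fail to reject H0.


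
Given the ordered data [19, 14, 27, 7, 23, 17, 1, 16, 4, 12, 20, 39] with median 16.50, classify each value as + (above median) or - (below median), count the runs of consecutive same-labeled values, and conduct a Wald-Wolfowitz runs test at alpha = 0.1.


Step 1: Compute median = 16.50; label A = above, B = below.
Labels in order: ABABAABBBBAA  (n_A = 6, n_B = 6)
Step 2: Count runs R = 7.
Step 3: Under H0 (random ordering), E[R] = 2*n_A*n_B/(n_A+n_B) + 1 = 2*6*6/12 + 1 = 7.0000.
        Var[R] = 2*n_A*n_B*(2*n_A*n_B - n_A - n_B) / ((n_A+n_B)^2 * (n_A+n_B-1)) = 4320/1584 = 2.7273.
        SD[R] = 1.6514.
Step 4: R = E[R], so z = 0 with no continuity correction.
Step 5: Two-sided p-value via normal approximation = 2*(1 - Phi(|z|)) = 1.000000.
Step 6: alpha = 0.1. fail to reject H0.

R = 7, z = 0.0000, p = 1.000000, fail to reject H0.


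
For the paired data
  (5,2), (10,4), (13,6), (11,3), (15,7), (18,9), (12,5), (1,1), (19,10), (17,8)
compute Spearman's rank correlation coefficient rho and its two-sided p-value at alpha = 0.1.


Step 1: Rank x and y separately (midranks; no ties here).
rank(x): 5->2, 10->3, 13->6, 11->4, 15->7, 18->9, 12->5, 1->1, 19->10, 17->8
rank(y): 2->2, 4->4, 6->6, 3->3, 7->7, 9->9, 5->5, 1->1, 10->10, 8->8
Step 2: d_i = R_x(i) - R_y(i); compute d_i^2.
  (2-2)^2=0, (3-4)^2=1, (6-6)^2=0, (4-3)^2=1, (7-7)^2=0, (9-9)^2=0, (5-5)^2=0, (1-1)^2=0, (10-10)^2=0, (8-8)^2=0
sum(d^2) = 2.
Step 3: rho = 1 - 6*2 / (10*(10^2 - 1)) = 1 - 12/990 = 0.987879.
Step 4: Under H0, t = rho * sqrt((n-2)/(1-rho^2)) = 18.0003 ~ t(8).
Step 5: Two-sided p-value from the t-distribution with 8 df = 0.000000.
Step 6: alpha = 0.1. reject H0.

rho = 0.9879, p = 0.000000, reject H0 at alpha = 0.1.


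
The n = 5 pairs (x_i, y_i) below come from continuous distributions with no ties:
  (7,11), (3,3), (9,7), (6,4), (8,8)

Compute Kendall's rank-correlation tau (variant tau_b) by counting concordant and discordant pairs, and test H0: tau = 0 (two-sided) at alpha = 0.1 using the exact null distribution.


Step 1: Enumerate the 10 unordered pairs (i,j) with i<j and classify each by sign(x_j-x_i) * sign(y_j-y_i).
  (1,2):dx=-4,dy=-8->C; (1,3):dx=+2,dy=-4->D; (1,4):dx=-1,dy=-7->C; (1,5):dx=+1,dy=-3->D
  (2,3):dx=+6,dy=+4->C; (2,4):dx=+3,dy=+1->C; (2,5):dx=+5,dy=+5->C; (3,4):dx=-3,dy=-3->C
  (3,5):dx=-1,dy=+1->D; (4,5):dx=+2,dy=+4->C
Step 2: C = 7, D = 3, total pairs = 10.
Step 3: tau = (C - D)/(n(n-1)/2) = (7 - 3)/10 = 0.400000.
Step 4: Exact two-sided p-value (enumerate n! = 120 permutations of y under H0): p = 0.483333.
Step 5: alpha = 0.1. fail to reject H0.

tau_b = 0.4000 (C=7, D=3), p = 0.483333, fail to reject H0.


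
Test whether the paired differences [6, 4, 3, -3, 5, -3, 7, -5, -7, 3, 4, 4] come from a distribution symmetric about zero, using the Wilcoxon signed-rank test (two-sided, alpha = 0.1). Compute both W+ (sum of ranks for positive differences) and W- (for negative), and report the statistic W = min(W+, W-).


Step 1: Drop any zero differences (none here) and take |d_i|.
|d| = [6, 4, 3, 3, 5, 3, 7, 5, 7, 3, 4, 4]
Step 2: Midrank |d_i| (ties get averaged ranks).
ranks: |6|->10, |4|->6, |3|->2.5, |3|->2.5, |5|->8.5, |3|->2.5, |7|->11.5, |5|->8.5, |7|->11.5, |3|->2.5, |4|->6, |4|->6
Step 3: Attach original signs; sum ranks with positive sign and with negative sign.
W+ = 10 + 6 + 2.5 + 8.5 + 11.5 + 2.5 + 6 + 6 = 53
W- = 2.5 + 2.5 + 8.5 + 11.5 = 25
(Check: W+ + W- = 78 should equal n(n+1)/2 = 78.)
Step 4: Test statistic W = min(W+, W-) = 25.
Step 5: Ties in |d|, so use the tie-corrected normal approximation.
        E[W] = n(n+1)/4 = 12*13/4 = 39.
        Tie groups: |d|=3 (t=4), |d|=4 (t=3), |d|=5 (t=2), |d|=7 (t=2); sum(t^3 - t) = 96.
        Var[W] = n(n+1)(2n+1)/24 - sum(t^3-t)/48 = 3900/24 - 96/48 = 160.5.
        z = (W - E[W]) / sqrt(Var[W]) = (25 - 39) / 12.6689 = -1.1051.
        Two-sided p = 2*Phi(z) = 0.269128.
Step 6: alpha = 0.1. fail to reject H0.

W+ = 53, W- = 25, W = min = 25, p = 0.269128, fail to reject H0.


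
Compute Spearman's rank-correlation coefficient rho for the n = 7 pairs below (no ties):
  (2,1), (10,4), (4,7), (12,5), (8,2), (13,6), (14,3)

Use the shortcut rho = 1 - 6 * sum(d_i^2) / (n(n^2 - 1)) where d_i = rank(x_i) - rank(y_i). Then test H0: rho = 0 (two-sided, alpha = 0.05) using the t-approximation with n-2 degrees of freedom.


Step 1: Rank x and y separately (midranks; no ties here).
rank(x): 2->1, 10->4, 4->2, 12->5, 8->3, 13->6, 14->7
rank(y): 1->1, 4->4, 7->7, 5->5, 2->2, 6->6, 3->3
Step 2: d_i = R_x(i) - R_y(i); compute d_i^2.
  (1-1)^2=0, (4-4)^2=0, (2-7)^2=25, (5-5)^2=0, (3-2)^2=1, (6-6)^2=0, (7-3)^2=16
sum(d^2) = 42.
Step 3: rho = 1 - 6*42 / (7*(7^2 - 1)) = 1 - 252/336 = 0.250000.
Step 4: Under H0, t = rho * sqrt((n-2)/(1-rho^2)) = 0.5774 ~ t(5).
Step 5: Two-sided p-value from the t-distribution with 5 df = 0.588724.
Step 6: alpha = 0.05. fail to reject H0.

rho = 0.2500, p = 0.588724, fail to reject H0 at alpha = 0.05.


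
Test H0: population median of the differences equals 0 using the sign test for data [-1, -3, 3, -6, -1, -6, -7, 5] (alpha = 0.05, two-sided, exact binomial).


Step 1: Discard zero differences. Original n = 8; n_eff = number of nonzero differences = 8.
Nonzero differences (with sign): -1, -3, +3, -6, -1, -6, -7, +5
Step 2: Count signs: positive = 2, negative = 6.
Step 3: Under H0: P(positive) = 0.5, so the number of positives S ~ Bin(8, 0.5).
Step 4: Two-sided exact p-value = sum of Bin(8,0.5) probabilities at or below the observed probability = 0.289062.
Step 5: alpha = 0.05. fail to reject H0.

n_eff = 8, pos = 2, neg = 6, p = 0.289062, fail to reject H0.


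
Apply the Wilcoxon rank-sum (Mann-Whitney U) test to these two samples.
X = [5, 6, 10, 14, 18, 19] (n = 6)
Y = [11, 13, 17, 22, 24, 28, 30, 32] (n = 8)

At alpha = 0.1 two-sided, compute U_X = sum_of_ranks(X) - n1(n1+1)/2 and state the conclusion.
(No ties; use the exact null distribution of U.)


Step 1: Combine and sort all 14 observations; assign midranks.
sorted (value, group): (5,X), (6,X), (10,X), (11,Y), (13,Y), (14,X), (17,Y), (18,X), (19,X), (22,Y), (24,Y), (28,Y), (30,Y), (32,Y)
ranks: 5->1, 6->2, 10->3, 11->4, 13->5, 14->6, 17->7, 18->8, 19->9, 22->10, 24->11, 28->12, 30->13, 32->14
Step 2: Rank sum for X: R1 = 1 + 2 + 3 + 6 + 8 + 9 = 29.
Step 3: U_X = R1 - n1(n1+1)/2 = 29 - 6*7/2 = 29 - 21 = 8.
       U_Y = n1*n2 - U_X = 48 - 8 = 40.
Step 4: No ties, so the exact null distribution of U (based on enumerating the C(14,6) = 3003 equally likely rank assignments) gives the two-sided p-value.
Step 5: p-value = 0.042624; compare to alpha = 0.1. reject H0.

U_X = 8, p = 0.042624, reject H0 at alpha = 0.1.


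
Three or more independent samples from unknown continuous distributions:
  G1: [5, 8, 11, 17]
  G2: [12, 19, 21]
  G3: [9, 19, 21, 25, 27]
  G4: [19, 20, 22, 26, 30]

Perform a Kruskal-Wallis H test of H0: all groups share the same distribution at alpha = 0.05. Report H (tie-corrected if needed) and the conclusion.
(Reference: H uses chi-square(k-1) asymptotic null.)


Step 1: Combine all N = 17 observations and assign midranks.
sorted (value, group, rank): (5,G1,1), (8,G1,2), (9,G3,3), (11,G1,4), (12,G2,5), (17,G1,6), (19,G2,8), (19,G3,8), (19,G4,8), (20,G4,10), (21,G2,11.5), (21,G3,11.5), (22,G4,13), (25,G3,14), (26,G4,15), (27,G3,16), (30,G4,17)
Step 2: Sum ranks within each group.
R_1 = 13 (n_1 = 4)
R_2 = 24.5 (n_2 = 3)
R_3 = 52.5 (n_3 = 5)
R_4 = 63 (n_4 = 5)
Step 3: H = 12/(N(N+1)) * sum(R_i^2/n_i) - 3(N+1)
     = 12/(17*18) * (13^2/4 + 24.5^2/3 + 52.5^2/5 + 63^2/5) - 3*18
     = 0.039216 * 1587.38 - 54
     = 8.250327.
Step 4: Ties present; correction factor C = 1 - 30/(17^3 - 17) = 0.993873. Corrected H = 8.250327 / 0.993873 = 8.301192.
Step 5: Under H0, H ~ chi^2(3); p-value = 0.040180.
Step 6: alpha = 0.05. reject H0.

H = 8.3012, df = 3, p = 0.040180, reject H0.


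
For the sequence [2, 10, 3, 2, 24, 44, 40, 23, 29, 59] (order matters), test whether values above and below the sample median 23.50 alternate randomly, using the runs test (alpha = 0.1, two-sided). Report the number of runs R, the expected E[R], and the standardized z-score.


Step 1: Compute median = 23.50; label A = above, B = below.
Labels in order: BBBBAAABAA  (n_A = 5, n_B = 5)
Step 2: Count runs R = 4.
Step 3: Under H0 (random ordering), E[R] = 2*n_A*n_B/(n_A+n_B) + 1 = 2*5*5/10 + 1 = 6.0000.
        Var[R] = 2*n_A*n_B*(2*n_A*n_B - n_A - n_B) / ((n_A+n_B)^2 * (n_A+n_B-1)) = 2000/900 = 2.2222.
        SD[R] = 1.4907.
Step 4: Continuity-corrected z = (R + 0.5 - E[R]) / SD[R] = (4 + 0.5 - 6.0000) / 1.4907 = -1.0062.
Step 5: Two-sided p-value via normal approximation = 2*(1 - Phi(|z|)) = 0.314305.
Step 6: alpha = 0.1. fail to reject H0.

R = 4, z = -1.0062, p = 0.314305, fail to reject H0.


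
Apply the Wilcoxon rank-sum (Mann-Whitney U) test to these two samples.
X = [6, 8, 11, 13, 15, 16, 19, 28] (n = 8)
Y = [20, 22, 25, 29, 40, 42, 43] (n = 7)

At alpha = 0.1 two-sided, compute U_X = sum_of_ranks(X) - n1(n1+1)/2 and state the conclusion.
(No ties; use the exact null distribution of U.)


Step 1: Combine and sort all 15 observations; assign midranks.
sorted (value, group): (6,X), (8,X), (11,X), (13,X), (15,X), (16,X), (19,X), (20,Y), (22,Y), (25,Y), (28,X), (29,Y), (40,Y), (42,Y), (43,Y)
ranks: 6->1, 8->2, 11->3, 13->4, 15->5, 16->6, 19->7, 20->8, 22->9, 25->10, 28->11, 29->12, 40->13, 42->14, 43->15
Step 2: Rank sum for X: R1 = 1 + 2 + 3 + 4 + 5 + 6 + 7 + 11 = 39.
Step 3: U_X = R1 - n1(n1+1)/2 = 39 - 8*9/2 = 39 - 36 = 3.
       U_Y = n1*n2 - U_X = 56 - 3 = 53.
Step 4: No ties, so the exact null distribution of U (based on enumerating the C(15,8) = 6435 equally likely rank assignments) gives the two-sided p-value.
Step 5: p-value = 0.002176; compare to alpha = 0.1. reject H0.

U_X = 3, p = 0.002176, reject H0 at alpha = 0.1.


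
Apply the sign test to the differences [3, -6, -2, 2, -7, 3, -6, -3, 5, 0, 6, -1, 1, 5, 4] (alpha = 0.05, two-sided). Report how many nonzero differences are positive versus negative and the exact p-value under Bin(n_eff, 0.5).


Step 1: Discard zero differences. Original n = 15; n_eff = number of nonzero differences = 14.
Nonzero differences (with sign): +3, -6, -2, +2, -7, +3, -6, -3, +5, +6, -1, +1, +5, +4
Step 2: Count signs: positive = 8, negative = 6.
Step 3: Under H0: P(positive) = 0.5, so the number of positives S ~ Bin(14, 0.5).
Step 4: Two-sided exact p-value = sum of Bin(14,0.5) probabilities at or below the observed probability = 0.790527.
Step 5: alpha = 0.05. fail to reject H0.

n_eff = 14, pos = 8, neg = 6, p = 0.790527, fail to reject H0.


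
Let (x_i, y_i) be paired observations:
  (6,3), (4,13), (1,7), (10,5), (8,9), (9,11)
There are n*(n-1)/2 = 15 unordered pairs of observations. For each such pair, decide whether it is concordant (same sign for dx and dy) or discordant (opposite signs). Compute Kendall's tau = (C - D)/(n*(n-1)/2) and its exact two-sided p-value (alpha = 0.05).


Step 1: Enumerate the 15 unordered pairs (i,j) with i<j and classify each by sign(x_j-x_i) * sign(y_j-y_i).
  (1,2):dx=-2,dy=+10->D; (1,3):dx=-5,dy=+4->D; (1,4):dx=+4,dy=+2->C; (1,5):dx=+2,dy=+6->C
  (1,6):dx=+3,dy=+8->C; (2,3):dx=-3,dy=-6->C; (2,4):dx=+6,dy=-8->D; (2,5):dx=+4,dy=-4->D
  (2,6):dx=+5,dy=-2->D; (3,4):dx=+9,dy=-2->D; (3,5):dx=+7,dy=+2->C; (3,6):dx=+8,dy=+4->C
  (4,5):dx=-2,dy=+4->D; (4,6):dx=-1,dy=+6->D; (5,6):dx=+1,dy=+2->C
Step 2: C = 7, D = 8, total pairs = 15.
Step 3: tau = (C - D)/(n(n-1)/2) = (7 - 8)/15 = -0.066667.
Step 4: Exact two-sided p-value (enumerate n! = 720 permutations of y under H0): p = 1.000000.
Step 5: alpha = 0.05. fail to reject H0.

tau_b = -0.0667 (C=7, D=8), p = 1.000000, fail to reject H0.


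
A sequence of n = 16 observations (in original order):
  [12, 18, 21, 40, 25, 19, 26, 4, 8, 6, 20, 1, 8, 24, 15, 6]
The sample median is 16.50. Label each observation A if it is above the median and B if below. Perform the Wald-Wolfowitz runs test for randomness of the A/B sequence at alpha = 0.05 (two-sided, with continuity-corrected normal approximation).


Step 1: Compute median = 16.50; label A = above, B = below.
Labels in order: BAAAAAABBBABBABB  (n_A = 8, n_B = 8)
Step 2: Count runs R = 7.
Step 3: Under H0 (random ordering), E[R] = 2*n_A*n_B/(n_A+n_B) + 1 = 2*8*8/16 + 1 = 9.0000.
        Var[R] = 2*n_A*n_B*(2*n_A*n_B - n_A - n_B) / ((n_A+n_B)^2 * (n_A+n_B-1)) = 14336/3840 = 3.7333.
        SD[R] = 1.9322.
Step 4: Continuity-corrected z = (R + 0.5 - E[R]) / SD[R] = (7 + 0.5 - 9.0000) / 1.9322 = -0.7763.
Step 5: Two-sided p-value via normal approximation = 2*(1 - Phi(|z|)) = 0.437558.
Step 6: alpha = 0.05. fail to reject H0.

R = 7, z = -0.7763, p = 0.437558, fail to reject H0.


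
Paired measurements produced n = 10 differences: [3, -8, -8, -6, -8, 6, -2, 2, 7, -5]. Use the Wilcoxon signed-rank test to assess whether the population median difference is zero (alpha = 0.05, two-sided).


Step 1: Drop any zero differences (none here) and take |d_i|.
|d| = [3, 8, 8, 6, 8, 6, 2, 2, 7, 5]
Step 2: Midrank |d_i| (ties get averaged ranks).
ranks: |3|->3, |8|->9, |8|->9, |6|->5.5, |8|->9, |6|->5.5, |2|->1.5, |2|->1.5, |7|->7, |5|->4
Step 3: Attach original signs; sum ranks with positive sign and with negative sign.
W+ = 3 + 5.5 + 1.5 + 7 = 17
W- = 9 + 9 + 5.5 + 9 + 1.5 + 4 = 38
(Check: W+ + W- = 55 should equal n(n+1)/2 = 55.)
Step 4: Test statistic W = min(W+, W-) = 17.
Step 5: Ties in |d|, so use the tie-corrected normal approximation.
        E[W] = n(n+1)/4 = 10*11/4 = 27.5.
        Tie groups: |d|=2 (t=2), |d|=6 (t=2), |d|=8 (t=3); sum(t^3 - t) = 36.
        Var[W] = n(n+1)(2n+1)/24 - sum(t^3-t)/48 = 2310/24 - 36/48 = 95.5.
        z = (W - E[W]) / sqrt(Var[W]) = (17 - 27.5) / 9.7724 = -1.0745.
        Two-sided p = 2*Phi(z) = 0.282619.
Step 6: alpha = 0.05. fail to reject H0.

W+ = 17, W- = 38, W = min = 17, p = 0.282619, fail to reject H0.


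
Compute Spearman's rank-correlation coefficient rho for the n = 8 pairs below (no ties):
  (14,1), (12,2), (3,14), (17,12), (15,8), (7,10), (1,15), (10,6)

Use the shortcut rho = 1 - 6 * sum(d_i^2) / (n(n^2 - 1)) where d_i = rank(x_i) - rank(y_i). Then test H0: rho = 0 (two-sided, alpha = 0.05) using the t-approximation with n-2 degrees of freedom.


Step 1: Rank x and y separately (midranks; no ties here).
rank(x): 14->6, 12->5, 3->2, 17->8, 15->7, 7->3, 1->1, 10->4
rank(y): 1->1, 2->2, 14->7, 12->6, 8->4, 10->5, 15->8, 6->3
Step 2: d_i = R_x(i) - R_y(i); compute d_i^2.
  (6-1)^2=25, (5-2)^2=9, (2-7)^2=25, (8-6)^2=4, (7-4)^2=9, (3-5)^2=4, (1-8)^2=49, (4-3)^2=1
sum(d^2) = 126.
Step 3: rho = 1 - 6*126 / (8*(8^2 - 1)) = 1 - 756/504 = -0.500000.
Step 4: Under H0, t = rho * sqrt((n-2)/(1-rho^2)) = -1.4142 ~ t(6).
Step 5: Two-sided p-value from the t-distribution with 6 df = 0.207031.
Step 6: alpha = 0.05. fail to reject H0.

rho = -0.5000, p = 0.207031, fail to reject H0 at alpha = 0.05.


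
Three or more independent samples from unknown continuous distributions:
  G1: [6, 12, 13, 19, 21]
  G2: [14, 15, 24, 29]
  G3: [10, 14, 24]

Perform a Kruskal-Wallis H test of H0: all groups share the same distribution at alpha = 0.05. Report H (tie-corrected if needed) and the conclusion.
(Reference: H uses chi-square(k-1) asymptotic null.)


Step 1: Combine all N = 12 observations and assign midranks.
sorted (value, group, rank): (6,G1,1), (10,G3,2), (12,G1,3), (13,G1,4), (14,G2,5.5), (14,G3,5.5), (15,G2,7), (19,G1,8), (21,G1,9), (24,G2,10.5), (24,G3,10.5), (29,G2,12)
Step 2: Sum ranks within each group.
R_1 = 25 (n_1 = 5)
R_2 = 35 (n_2 = 4)
R_3 = 18 (n_3 = 3)
Step 3: H = 12/(N(N+1)) * sum(R_i^2/n_i) - 3(N+1)
     = 12/(12*13) * (25^2/5 + 35^2/4 + 18^2/3) - 3*13
     = 0.076923 * 539.25 - 39
     = 2.480769.
Step 4: Ties present; correction factor C = 1 - 12/(12^3 - 12) = 0.993007. Corrected H = 2.480769 / 0.993007 = 2.498239.
Step 5: Under H0, H ~ chi^2(2); p-value = 0.286757.
Step 6: alpha = 0.05. fail to reject H0.

H = 2.4982, df = 2, p = 0.286757, fail to reject H0.


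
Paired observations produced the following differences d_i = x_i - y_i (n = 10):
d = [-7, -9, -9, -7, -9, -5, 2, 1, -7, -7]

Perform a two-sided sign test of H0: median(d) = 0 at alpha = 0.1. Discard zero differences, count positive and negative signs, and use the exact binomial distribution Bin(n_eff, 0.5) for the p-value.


Step 1: Discard zero differences. Original n = 10; n_eff = number of nonzero differences = 10.
Nonzero differences (with sign): -7, -9, -9, -7, -9, -5, +2, +1, -7, -7
Step 2: Count signs: positive = 2, negative = 8.
Step 3: Under H0: P(positive) = 0.5, so the number of positives S ~ Bin(10, 0.5).
Step 4: Two-sided exact p-value = sum of Bin(10,0.5) probabilities at or below the observed probability = 0.109375.
Step 5: alpha = 0.1. fail to reject H0.

n_eff = 10, pos = 2, neg = 8, p = 0.109375, fail to reject H0.


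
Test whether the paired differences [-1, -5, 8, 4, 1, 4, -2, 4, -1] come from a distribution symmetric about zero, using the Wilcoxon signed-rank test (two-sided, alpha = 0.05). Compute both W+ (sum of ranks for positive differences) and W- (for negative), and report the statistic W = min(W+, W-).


Step 1: Drop any zero differences (none here) and take |d_i|.
|d| = [1, 5, 8, 4, 1, 4, 2, 4, 1]
Step 2: Midrank |d_i| (ties get averaged ranks).
ranks: |1|->2, |5|->8, |8|->9, |4|->6, |1|->2, |4|->6, |2|->4, |4|->6, |1|->2
Step 3: Attach original signs; sum ranks with positive sign and with negative sign.
W+ = 9 + 6 + 2 + 6 + 6 = 29
W- = 2 + 8 + 4 + 2 = 16
(Check: W+ + W- = 45 should equal n(n+1)/2 = 45.)
Step 4: Test statistic W = min(W+, W-) = 16.
Step 5: Ties in |d|, so use the tie-corrected normal approximation.
        E[W] = n(n+1)/4 = 9*10/4 = 22.5.
        Tie groups: |d|=1 (t=3), |d|=4 (t=3); sum(t^3 - t) = 48.
        Var[W] = n(n+1)(2n+1)/24 - sum(t^3-t)/48 = 1710/24 - 48/48 = 70.25.
        z = (W - E[W]) / sqrt(Var[W]) = (16 - 22.5) / 8.3815 = -0.7755.
        Two-sided p = 2*Phi(z) = 0.438035.
Step 6: alpha = 0.05. fail to reject H0.

W+ = 29, W- = 16, W = min = 16, p = 0.438035, fail to reject H0.


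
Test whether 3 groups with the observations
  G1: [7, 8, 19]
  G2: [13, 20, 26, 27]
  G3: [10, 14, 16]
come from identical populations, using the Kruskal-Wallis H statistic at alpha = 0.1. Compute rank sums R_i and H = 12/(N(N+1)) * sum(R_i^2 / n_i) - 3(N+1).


Step 1: Combine all N = 10 observations and assign midranks.
sorted (value, group, rank): (7,G1,1), (8,G1,2), (10,G3,3), (13,G2,4), (14,G3,5), (16,G3,6), (19,G1,7), (20,G2,8), (26,G2,9), (27,G2,10)
Step 2: Sum ranks within each group.
R_1 = 10 (n_1 = 3)
R_2 = 31 (n_2 = 4)
R_3 = 14 (n_3 = 3)
Step 3: H = 12/(N(N+1)) * sum(R_i^2/n_i) - 3(N+1)
     = 12/(10*11) * (10^2/3 + 31^2/4 + 14^2/3) - 3*11
     = 0.109091 * 338.917 - 33
     = 3.972727.
Step 4: No ties, so H is used without correction.
Step 5: Under H0, H ~ chi^2(2); p-value = 0.137193.
Step 6: alpha = 0.1. fail to reject H0.

H = 3.9727, df = 2, p = 0.137193, fail to reject H0.
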